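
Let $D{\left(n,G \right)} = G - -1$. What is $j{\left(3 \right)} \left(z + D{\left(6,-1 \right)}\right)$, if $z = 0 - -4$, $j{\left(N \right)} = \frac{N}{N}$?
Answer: $4$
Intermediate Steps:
$D{\left(n,G \right)} = 1 + G$ ($D{\left(n,G \right)} = G + 1 = 1 + G$)
$j{\left(N \right)} = 1$
$z = 4$ ($z = 0 + 4 = 4$)
$j{\left(3 \right)} \left(z + D{\left(6,-1 \right)}\right) = 1 \left(4 + \left(1 - 1\right)\right) = 1 \left(4 + 0\right) = 1 \cdot 4 = 4$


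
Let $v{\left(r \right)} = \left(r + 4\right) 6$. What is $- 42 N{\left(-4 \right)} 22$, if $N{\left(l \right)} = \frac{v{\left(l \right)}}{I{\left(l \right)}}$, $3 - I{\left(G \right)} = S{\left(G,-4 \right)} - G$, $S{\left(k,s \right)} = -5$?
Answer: $0$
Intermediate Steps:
$I{\left(G \right)} = 8 + G$ ($I{\left(G \right)} = 3 - \left(-5 - G\right) = 3 + \left(5 + G\right) = 8 + G$)
$v{\left(r \right)} = 24 + 6 r$ ($v{\left(r \right)} = \left(4 + r\right) 6 = 24 + 6 r$)
$N{\left(l \right)} = \frac{24 + 6 l}{8 + l}$
$- 42 N{\left(-4 \right)} 22 = - 42 \frac{6 \left(4 - 4\right)}{8 - 4} \cdot 22 = - 42 \cdot 6 \cdot \frac{1}{4} \cdot 0 \cdot 22 = \left(-42\right) 0 \cdot 22 = 0 \cdot 22 = 0$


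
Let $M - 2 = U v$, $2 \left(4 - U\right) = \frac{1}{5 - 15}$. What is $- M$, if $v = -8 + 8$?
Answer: $-2$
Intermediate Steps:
$v = 0$
$U = \frac{81}{20}$ ($U = 4 - \frac{1}{2 \left(5 - 15\right)} = 4 - \frac{1}{2 \left(-10\right)} = 4 - - \frac{1}{20} = 4 + \frac{1}{20} = \frac{81}{20} \approx 4.05$)
$M = 2$ ($M = 2 + \frac{81}{20} \cdot 0 = 2 + 0 = 2$)
$- M = \left(-1\right) 2 = -2$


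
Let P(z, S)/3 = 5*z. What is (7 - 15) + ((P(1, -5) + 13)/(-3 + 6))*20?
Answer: 536/3 ≈ 178.67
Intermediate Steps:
P(z, S) = 15*z (P(z, S) = 3*(5*z) = 15*z)
(7 - 15) + ((P(1, -5) + 13)/(-3 + 6))*20 = (7 - 15) + ((15*1 + 13)/(-3 + 6))*20 = -8 + ((15 + 13)/3)*20 = -8 + (28*(⅓))*20 = -8 + (28/3)*20 = -8 + 560/3 = 536/3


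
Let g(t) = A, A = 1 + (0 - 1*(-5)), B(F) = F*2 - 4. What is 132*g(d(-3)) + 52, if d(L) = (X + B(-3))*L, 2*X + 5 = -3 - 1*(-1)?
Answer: 844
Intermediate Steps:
B(F) = -4 + 2*F (B(F) = 2*F - 4 = -4 + 2*F)
X = -7/2 (X = -5/2 + (-3 - 1*(-1))/2 = -5/2 + (-3 + 1)/2 = -5/2 + (1/2)*(-2) = -5/2 - 1 = -7/2 ≈ -3.5000)
A = 6 (A = 1 + (0 + 5) = 1 + 5 = 6)
d(L) = -27*L/2 (d(L) = (-7/2 + (-4 + 2*(-3)))*L = (-7/2 + (-4 - 6))*L = (-7/2 - 10)*L = -27*L/2)
g(t) = 6
132*g(d(-3)) + 52 = 132*6 + 52 = 792 + 52 = 844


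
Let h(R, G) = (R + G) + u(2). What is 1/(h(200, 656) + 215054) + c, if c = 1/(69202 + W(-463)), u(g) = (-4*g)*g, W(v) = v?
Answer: 284633/14840337666 ≈ 1.9180e-5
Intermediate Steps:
u(g) = -4*g**2
h(R, G) = -16 + G + R (h(R, G) = (R + G) - 4*2**2 = (G + R) - 4*4 = (G + R) - 16 = -16 + G + R)
c = 1/68739 (c = 1/(69202 - 463) = 1/68739 ≈ 1.4548e-5)
1/(h(200, 656) + 215054) + c = 1/((-16 + 656 + 200) + 215054) + 1/68739 = 1/(840 + 215054) + 1/68739 = 1/215894 + 1/68739 = 284633/14840337666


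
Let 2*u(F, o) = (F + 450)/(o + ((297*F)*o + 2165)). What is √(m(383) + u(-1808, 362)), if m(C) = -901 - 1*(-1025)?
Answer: 3*√520588761436231435/194382785 ≈ 11.136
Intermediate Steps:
m(C) = 124 (m(C) = -901 + 1025 = 124)
u(F, o) = (450 + F)/(2*(2165 + o + 297*F*o)) (u(F, o) = ((F + 450)/(o + ((297*F)*o + 2165)))/2 = ((450 + F)/(o + (297*F*o + 2165)))/2 = ((450 + F)/(o + (2165 + 297*F*o)))/2 = ((450 + F)/(2165 + o + 297*F*o))/2 = (450 + F)/(2*(2165 + o + 297*F*o)))
√(m(383) + u(-1808, 362)) = √(124 + (450 - 1808)/(2*(2165 + 362 + 297*(-1808)*362))) = √(124 + (½)*(-1358)/(2165 + 362 - 194385312)) = √(124 + (½)*(-1358)/(-194382785)) = √(124 + (½)*(-1/194382785)*(-1358)) = √(124 + 679/194382785) = √(24103466019/194382785) = 3*√520588761436231435/194382785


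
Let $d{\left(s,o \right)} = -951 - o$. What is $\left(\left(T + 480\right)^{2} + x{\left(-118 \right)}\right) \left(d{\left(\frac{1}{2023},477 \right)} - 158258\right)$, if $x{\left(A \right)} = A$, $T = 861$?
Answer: $-287141456818$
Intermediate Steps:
$\left(\left(T + 480\right)^{2} + x{\left(-118 \right)}\right) \left(d{\left(\frac{1}{2023},477 \right)} - 158258\right) = \left(\left(861 + 480\right)^{2} - 118\right) \left(\left(-951 - 477\right) - 158258\right) = \left(1341^{2} - 118\right) \left(\left(-951 - 477\right) - 158258\right) = \left(1798281 - 118\right) \left(-1428 - 158258\right) = 1798163 \left(-159686\right) = -287141456818$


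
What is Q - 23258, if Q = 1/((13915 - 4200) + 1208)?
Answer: -254047133/10923 ≈ -23258.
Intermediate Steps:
Q = 1/10923 (Q = 1/(9715 + 1208) = 1/10923 ≈ 9.1550e-5)
Q - 23258 = 1/10923 - 23258 = -254047133/10923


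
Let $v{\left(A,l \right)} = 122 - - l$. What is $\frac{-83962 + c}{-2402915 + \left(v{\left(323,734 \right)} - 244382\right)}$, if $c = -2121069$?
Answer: $\frac{2205031}{2646441} \approx 0.83321$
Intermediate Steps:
$v{\left(A,l \right)} = 122 + l$
$\frac{-83962 + c}{-2402915 + \left(v{\left(323,734 \right)} - 244382\right)} = \frac{-83962 - 2121069}{-2402915 + \left(\left(122 + 734\right) - 244382\right)} = - \frac{2205031}{-2402915 + \left(856 - 244382\right)} = - \frac{2205031}{-2402915 - 243526} = - \frac{2205031}{-2646441} = \left(-2205031\right) \left(- \frac{1}{2646441}\right) = \frac{2205031}{2646441}$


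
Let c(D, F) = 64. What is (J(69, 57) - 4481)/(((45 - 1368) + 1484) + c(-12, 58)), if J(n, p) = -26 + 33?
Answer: -4474/225 ≈ -19.884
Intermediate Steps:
J(n, p) = 7
(J(69, 57) - 4481)/(((45 - 1368) + 1484) + c(-12, 58)) = (7 - 4481)/(((45 - 1368) + 1484) + 64) = -4474/((-1323 + 1484) + 64) = -4474/(161 + 64) = -4474/225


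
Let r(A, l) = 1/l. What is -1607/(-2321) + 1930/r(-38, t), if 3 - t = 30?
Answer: -120945703/2321 ≈ -52109.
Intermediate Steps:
t = -27 (t = 3 - 1*30 = 3 - 30 = -27)
-1607/(-2321) + 1930/r(-38, t) = -1607/(-2321) + 1930/(1/(-27)) = -1607*(-1/2321) + 1930/(-1/27) = 1607/2321 + 1930*(-27) = 1607/2321 - 52110 = -120945703/2321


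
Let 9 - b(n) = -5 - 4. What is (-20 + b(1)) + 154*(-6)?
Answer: -926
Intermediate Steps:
b(n) = 18 (b(n) = 9 - (-5 - 4) = 9 - 1*(-9) = 9 + 9 = 18)
(-20 + b(1)) + 154*(-6) = (-20 + 18) + 154*(-6) = -2 - 924 = -926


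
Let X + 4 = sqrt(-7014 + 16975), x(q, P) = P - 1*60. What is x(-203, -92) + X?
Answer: -156 + sqrt(9961) ≈ -56.195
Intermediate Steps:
x(q, P) = -60 + P (x(q, P) = P - 60 = -60 + P)
X = -4 + sqrt(9961) (X = -4 + sqrt(-7014 + 16975) = -4 + sqrt(9961) ≈ 95.805)
x(-203, -92) + X = (-60 - 92) + (-4 + sqrt(9961)) = -152 + (-4 + sqrt(9961)) = -156 + sqrt(9961)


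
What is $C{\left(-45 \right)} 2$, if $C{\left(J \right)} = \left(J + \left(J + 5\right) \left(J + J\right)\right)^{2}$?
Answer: $25276050$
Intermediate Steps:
$C{\left(J \right)} = \left(J + 2 J \left(5 + J\right)\right)^{2}$ ($C{\left(J \right)} = \left(J + \left(5 + J\right) 2 J\right)^{2} = \left(J + 2 J \left(5 + J\right)\right)^{2}$)
$C{\left(-45 \right)} 2 = \left(-45\right)^{2} \left(11 + 2 \left(-45\right)\right)^{2} \cdot 2 = 2025 \left(11 - 90\right)^{2} \cdot 2 = 2025 \left(-79\right)^{2} \cdot 2 = 2025 \cdot 6241 \cdot 2 = 12638025 \cdot 2 = 25276050$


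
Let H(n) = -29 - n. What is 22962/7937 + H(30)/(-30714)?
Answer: 705723151/243777018 ≈ 2.8950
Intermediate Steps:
22962/7937 + H(30)/(-30714) = 22962/7937 + (-29 - 1*30)/(-30714) = 22962*(1/7937) + (-29 - 30)*(-1/30714) = 22962/7937 - 59*(-1/30714) = 22962/7937 + 59/30714 = 705723151/243777018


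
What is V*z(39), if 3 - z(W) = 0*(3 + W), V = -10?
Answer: -30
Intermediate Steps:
z(W) = 3 (z(W) = 3 - 0*(3 + W) = 3 - 1*0 = 3 + 0 = 3)
V*z(39) = -10*3 = -30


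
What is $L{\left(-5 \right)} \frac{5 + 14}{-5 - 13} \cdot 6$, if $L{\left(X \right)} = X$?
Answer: $\frac{95}{3} \approx 31.667$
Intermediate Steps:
$L{\left(-5 \right)} \frac{5 + 14}{-5 - 13} \cdot 6 = - 5 \frac{5 + 14}{-5 - 13} \cdot 6 = - 5 \frac{19}{-18} \cdot 6 = - 5 \cdot 19 \left(- \frac{1}{18}\right) 6 = \left(-5\right) \left(- \frac{19}{18}\right) 6 = \frac{95}{18} \cdot 6 = \frac{95}{3}$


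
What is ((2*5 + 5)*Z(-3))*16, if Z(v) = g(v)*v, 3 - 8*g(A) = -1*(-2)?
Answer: -90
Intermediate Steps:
g(A) = ⅛ (g(A) = 3/8 - (-1)*(-2)/8 = 3/8 - ⅛*2 = 3/8 - ¼ = ⅛)
Z(v) = v/8
((2*5 + 5)*Z(-3))*16 = ((2*5 + 5)*((⅛)*(-3)))*16 = ((10 + 5)*(-3/8))*16 = (15*(-3/8))*16 = -45/8*16 = -90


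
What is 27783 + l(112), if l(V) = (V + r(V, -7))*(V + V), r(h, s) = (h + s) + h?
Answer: 101479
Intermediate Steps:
r(h, s) = s + 2*h
l(V) = 2*V*(-7 + 3*V) (l(V) = (V + (-7 + 2*V))*(V + V) = (-7 + 3*V)*(2*V) = 2*V*(-7 + 3*V))
27783 + l(112) = 27783 + 2*112*(-7 + 3*112) = 27783 + 2*112*(-7 + 336) = 27783 + 2*112*329 = 27783 + 73696 = 101479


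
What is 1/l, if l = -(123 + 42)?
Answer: -1/165 ≈ -0.0060606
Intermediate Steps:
l = -165 (l = -1*165 = -165)
1/l = 1/(-165) = -1/165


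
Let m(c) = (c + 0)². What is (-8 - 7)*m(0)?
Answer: 0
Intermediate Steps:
m(c) = c²
(-8 - 7)*m(0) = (-8 - 7)*0² = -15*0 = 0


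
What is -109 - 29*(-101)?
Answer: 2820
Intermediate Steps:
-109 - 29*(-101) = -109 + 2929 = 2820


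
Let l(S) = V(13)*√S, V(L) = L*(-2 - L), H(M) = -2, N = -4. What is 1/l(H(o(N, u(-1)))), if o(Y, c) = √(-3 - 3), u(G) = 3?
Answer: I*√2/390 ≈ 0.0036262*I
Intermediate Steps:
o(Y, c) = I*√6 (o(Y, c) = √(-6) = I*√6)
l(S) = -195*√S (l(S) = (-1*13*(2 + 13))*√S = (-1*13*15)*√S = -195*√S)
1/l(H(o(N, u(-1)))) = 1/(-195*I*√2) = I*√2/390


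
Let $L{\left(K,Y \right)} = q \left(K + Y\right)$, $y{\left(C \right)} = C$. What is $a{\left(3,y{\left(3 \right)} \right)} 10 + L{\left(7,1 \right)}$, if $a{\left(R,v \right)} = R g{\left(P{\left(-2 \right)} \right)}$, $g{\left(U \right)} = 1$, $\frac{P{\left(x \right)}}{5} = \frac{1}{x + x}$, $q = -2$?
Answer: $14$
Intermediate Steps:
$L{\left(K,Y \right)} = - 2 K - 2 Y$ ($L{\left(K,Y \right)} = - 2 \left(K + Y\right) = - 2 K - 2 Y$)
$P{\left(x \right)} = \frac{5}{2 x}$ ($P{\left(x \right)} = \frac{5}{x + x} = \frac{5}{2 x}$)
$a{\left(R,v \right)} = R$ ($a{\left(R,v \right)} = R 1 = R$)
$a{\left(3,y{\left(3 \right)} \right)} 10 + L{\left(7,1 \right)} = 3 \cdot 10 - 16 = 30 - 16 = 14$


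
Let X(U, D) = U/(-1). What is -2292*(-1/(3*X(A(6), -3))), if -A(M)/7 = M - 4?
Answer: 382/7 ≈ 54.571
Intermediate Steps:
A(M) = 28 - 7*M (A(M) = -7*(M - 4) = -7*(-4 + M) = 28 - 7*M)
X(U, D) = -U (X(U, D) = U*(-1) = -U)
-2292*(-1/(3*X(A(6), -3))) = -2292*1/(3*(28 - 7*6)) = -2292*1/(3*(28 - 42)) = -2292/((-(-3)*(-14))) = -2292/((-3*14)) = -2292/(-42) = -2292*(-1/42) = 382/7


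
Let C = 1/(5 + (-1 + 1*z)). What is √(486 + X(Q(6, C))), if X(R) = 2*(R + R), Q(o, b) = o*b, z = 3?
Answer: √23982/7 ≈ 22.123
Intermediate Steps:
C = ⅐ (C = 1/(5 + (-1 + 1*3)) = 1/(5 + (-1 + 3)) = 1/(5 + 2) = 1/7 = ⅐ ≈ 0.14286)
Q(o, b) = b*o
X(R) = 4*R (X(R) = 2*(2*R) = 4*R)
√(486 + X(Q(6, C))) = √(486 + 4*((⅐)*6)) = √(486 + 4*(6/7)) = √(486 + 24/7) = √(3426/7) = √23982/7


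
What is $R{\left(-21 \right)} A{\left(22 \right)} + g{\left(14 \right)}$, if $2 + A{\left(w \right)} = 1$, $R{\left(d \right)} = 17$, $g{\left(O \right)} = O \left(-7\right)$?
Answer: $-115$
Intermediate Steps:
$g{\left(O \right)} = - 7 O$
$A{\left(w \right)} = -1$ ($A{\left(w \right)} = -2 + 1 = -1$)
$R{\left(-21 \right)} A{\left(22 \right)} + g{\left(14 \right)} = 17 \left(-1\right) - 98 = -17 - 98 = -115$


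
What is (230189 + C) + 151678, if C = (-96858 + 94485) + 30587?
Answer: 410081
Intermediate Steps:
C = 28214 (C = -2373 + 30587 = 28214)
(230189 + C) + 151678 = (230189 + 28214) + 151678 = 258403 + 151678 = 410081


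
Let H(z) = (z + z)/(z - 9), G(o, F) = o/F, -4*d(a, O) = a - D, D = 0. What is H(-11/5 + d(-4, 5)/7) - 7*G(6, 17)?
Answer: -1534/731 ≈ -2.0985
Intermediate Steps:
d(a, O) = -a/4 (d(a, O) = -(a - 1*0)/4 = -(a + 0)/4 = -a/4)
H(z) = 2*z/(-9 + z) (H(z) = (2*z)/(-9 + z) = 2*z/(-9 + z))
H(-11/5 + d(-4, 5)/7) - 7*G(6, 17) = 2*(-11/5 - 1/4*(-4)/7)/(-9 + (-11/5 - 1/4*(-4)/7)) - 42/17 = 2*(-11*1/5 + 1*(1/7))/(-9 + (-11*1/5 + 1*(1/7))) - 42/17 = 2*(-11/5 + 1/7)/(-9 + (-11/5 + 1/7)) - 7*6/17 = 2*(-72/35)/(-9 - 72/35) - 42/17 = 2*(-72/35)/(-387/35) - 42/17 = 2*(-72/35)*(-35/387) - 42/17 = 16/43 - 42/17 = -1534/731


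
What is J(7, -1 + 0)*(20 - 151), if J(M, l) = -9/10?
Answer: 1179/10 ≈ 117.90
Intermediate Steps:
J(M, l) = -9/10 (J(M, l) = -9*1/10 = -9/10)
J(7, -1 + 0)*(20 - 151) = -9*(20 - 151)/10 = -9/10*(-131) = 1179/10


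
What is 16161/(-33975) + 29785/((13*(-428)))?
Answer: -367288393/63012300 ≈ -5.8288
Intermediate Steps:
16161/(-33975) + 29785/((13*(-428))) = 16161*(-1/33975) + 29785/(-5564) = -5387/11325 + 29785*(-1/5564) = -5387/11325 - 29785/5564 = -367288393/63012300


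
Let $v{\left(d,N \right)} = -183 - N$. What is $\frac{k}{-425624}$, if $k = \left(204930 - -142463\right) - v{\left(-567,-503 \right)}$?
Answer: $- \frac{347073}{425624} \approx -0.81544$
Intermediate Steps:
$k = 347073$ ($k = \left(204930 - -142463\right) - \left(-183 - -503\right) = \left(204930 + 142463\right) - \left(-183 + 503\right) = 347393 - 320 = 347073$)
$\frac{k}{-425624} = \frac{347073}{-425624} = 347073 \left(- \frac{1}{425624}\right) = - \frac{347073}{425624}$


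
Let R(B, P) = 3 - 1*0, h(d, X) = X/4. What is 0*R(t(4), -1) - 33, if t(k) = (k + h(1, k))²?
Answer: -33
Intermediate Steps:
h(d, X) = X/4 (h(d, X) = X*(¼) = X/4)
t(k) = 25*k²/16 (t(k) = (k + k/4)² = (5*k/4)² = 25*k²/16)
R(B, P) = 3 (R(B, P) = 3 + 0 = 3)
0*R(t(4), -1) - 33 = 0*3 - 33 = 0 - 33 = -33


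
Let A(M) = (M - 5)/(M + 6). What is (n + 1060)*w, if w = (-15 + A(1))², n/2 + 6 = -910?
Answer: -9172132/49 ≈ -1.8719e+5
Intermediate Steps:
n = -1832 (n = -12 + 2*(-910) = -12 - 1820 = -1832)
A(M) = (-5 + M)/(6 + M)
w = 11881/49 (w = (-15 + (-5 + 1)/(6 + 1))² = (-15 - 4/7)² = (-109/7)² = 11881/49 ≈ 242.47)
(n + 1060)*w = (-1832 + 1060)*(11881/49) = -772*11881/49 = -9172132/49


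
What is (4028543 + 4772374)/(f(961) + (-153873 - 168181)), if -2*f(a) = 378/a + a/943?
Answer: -5317062270994/194568921353 ≈ -27.327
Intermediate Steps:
f(a) = -189/a - a/1886 (f(a) = -(378/a + a/943)/2 = -189/a - a/1886)
(4028543 + 4772374)/(f(961) + (-153873 - 168181)) = (4028543 + 4772374)/((-189/961 - 1/1886*961) + (-153873 - 168181)) = 8800917/((-189*1/961 - 961/1886) - 322054) = 8800917/((-189/961 - 961/1886) - 322054) = 8800917/(-1279975/1812446 - 322054) = 8800917/(-583706764059/1812446) = 8800917*(-1812446/583706764059) = -5317062270994/194568921353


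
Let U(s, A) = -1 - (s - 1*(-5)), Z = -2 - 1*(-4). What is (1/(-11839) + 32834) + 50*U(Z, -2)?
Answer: 383986125/11839 ≈ 32434.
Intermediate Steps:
Z = 2 (Z = -2 + 4 = 2)
U(s, A) = -6 - s (U(s, A) = -1 - (s + 5) = -1 - (5 + s) = -1 + (-5 - s) = -6 - s)
(1/(-11839) + 32834) + 50*U(Z, -2) = (1/(-11839) + 32834) + 50*(-6 - 1*2) = (-1/11839 + 32834) + 50*(-6 - 2) = 388721725/11839 + 50*(-8) = 388721725/11839 - 400 = 383986125/11839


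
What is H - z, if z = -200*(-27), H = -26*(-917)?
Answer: 18442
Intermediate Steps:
H = 23842
z = 5400
H - z = 23842 - 1*5400 = 23842 - 5400 = 18442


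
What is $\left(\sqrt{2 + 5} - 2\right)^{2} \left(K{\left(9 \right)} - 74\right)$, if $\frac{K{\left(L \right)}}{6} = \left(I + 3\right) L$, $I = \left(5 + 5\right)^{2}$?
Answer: $60368 - 21952 \sqrt{7} \approx 2288.5$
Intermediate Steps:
$I = 100$ ($I = 10^{2} = 100$)
$K{\left(L \right)} = 618 L$ ($K{\left(L \right)} = 6 \left(100 + 3\right) L = 6 \cdot 103 L = 618 L$)
$\left(\sqrt{2 + 5} - 2\right)^{2} \left(K{\left(9 \right)} - 74\right) = \left(\sqrt{2 + 5} - 2\right)^{2} \left(618 \cdot 9 - 74\right) = \left(\sqrt{7} - 2\right)^{2} \left(5562 - 74\right) = \left(-2 + \sqrt{7}\right)^{2} \cdot 5488 = 5488 \left(-2 + \sqrt{7}\right)^{2}$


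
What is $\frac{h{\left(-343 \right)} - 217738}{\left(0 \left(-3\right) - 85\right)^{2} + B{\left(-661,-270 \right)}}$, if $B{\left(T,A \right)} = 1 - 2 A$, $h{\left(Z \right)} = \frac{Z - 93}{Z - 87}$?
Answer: $- \frac{23406726}{834845} \approx -28.037$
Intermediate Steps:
$h{\left(Z \right)} = \frac{-93 + Z}{-87 + Z}$
$\frac{h{\left(-343 \right)} - 217738}{\left(0 \left(-3\right) - 85\right)^{2} + B{\left(-661,-270 \right)}} = \frac{\frac{-93 - 343}{-87 - 343} - 217738}{\left(0 \left(-3\right) - 85\right)^{2} + \left(1 - -540\right)} = \frac{\frac{1}{-430} \left(-436\right) - 217738}{\left(0 - 85\right)^{2} + \left(1 + 540\right)} = \frac{\left(- \frac{1}{430}\right) \left(-436\right) - 217738}{\left(-85\right)^{2} + 541} = \frac{\frac{218}{215} - 217738}{7225 + 541} = - \frac{46813452}{215 \cdot 7766} = \left(- \frac{46813452}{215}\right) \frac{1}{7766} = - \frac{23406726}{834845}$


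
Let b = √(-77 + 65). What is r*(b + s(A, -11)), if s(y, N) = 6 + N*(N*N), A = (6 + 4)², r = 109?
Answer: -144425 + 218*I*√3 ≈ -1.4443e+5 + 377.59*I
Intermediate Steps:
A = 100 (A = 10² = 100)
s(y, N) = 6 + N³ (s(y, N) = 6 + N*N² = 6 + N³)
b = 2*I*√3 (b = √(-12) = 2*I*√3 ≈ 3.4641*I)
r*(b + s(A, -11)) = 109*(2*I*√3 + (6 + (-11)³)) = 109*(2*I*√3 + (6 - 1331)) = 109*(2*I*√3 - 1325) = 109*(-1325 + 2*I*√3) = -144425 + 218*I*√3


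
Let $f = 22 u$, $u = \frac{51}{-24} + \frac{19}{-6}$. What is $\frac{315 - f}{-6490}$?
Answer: $- \frac{5177}{77880} \approx -0.066474$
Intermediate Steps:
$u = - \frac{127}{24}$ ($u = 51 \left(- \frac{1}{24}\right) + 19 \left(- \frac{1}{6}\right) = - \frac{17}{8} - \frac{19}{6} = - \frac{127}{24} \approx -5.2917$)
$f = - \frac{1397}{12}$ ($f = 22 \left(- \frac{127}{24}\right) = - \frac{1397}{12} \approx -116.42$)
$\frac{315 - f}{-6490} = \frac{315 - - \frac{1397}{12}}{-6490} = \left(315 + \frac{1397}{12}\right) \left(- \frac{1}{6490}\right) = \frac{5177}{12} \left(- \frac{1}{6490}\right) = - \frac{5177}{77880}$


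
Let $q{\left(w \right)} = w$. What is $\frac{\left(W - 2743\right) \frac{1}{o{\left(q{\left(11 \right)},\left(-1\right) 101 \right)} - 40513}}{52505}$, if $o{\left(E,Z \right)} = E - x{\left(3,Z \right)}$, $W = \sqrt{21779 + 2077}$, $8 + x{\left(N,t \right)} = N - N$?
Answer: $\frac{2743}{2126137470} - \frac{2 \sqrt{1491}}{1063068735} \approx 1.2175 \cdot 10^{-6}$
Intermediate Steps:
$x{\left(N,t \right)} = -8$ ($x{\left(N,t \right)} = -8 + \left(N - N\right) = -8 + 0 = -8$)
$W = 4 \sqrt{1491}$ ($W = \sqrt{23856} = 4 \sqrt{1491} \approx 154.45$)
$o{\left(E,Z \right)} = 8 + E$ ($o{\left(E,Z \right)} = E - -8 = E + 8 = 8 + E$)
$\frac{\left(W - 2743\right) \frac{1}{o{\left(q{\left(11 \right)},\left(-1\right) 101 \right)} - 40513}}{52505} = \frac{\left(4 \sqrt{1491} - 2743\right) \frac{1}{\left(8 + 11\right) - 40513}}{52505} = \frac{-2743 + 4 \sqrt{1491}}{19 - 40513} \cdot \frac{1}{52505} = \frac{-2743 + 4 \sqrt{1491}}{-40494} \cdot \frac{1}{52505} = \left(-2743 + 4 \sqrt{1491}\right) \left(- \frac{1}{40494}\right) \frac{1}{52505} = \left(\frac{2743}{40494} - \frac{2 \sqrt{1491}}{20247}\right) \frac{1}{52505} = \frac{2743}{2126137470} - \frac{2 \sqrt{1491}}{1063068735}$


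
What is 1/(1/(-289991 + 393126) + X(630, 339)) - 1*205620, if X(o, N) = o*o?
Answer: -8416906962132485/40934281501 ≈ -2.0562e+5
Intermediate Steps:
X(o, N) = o²
1/(1/(-289991 + 393126) + X(630, 339)) - 1*205620 = 1/(1/(-289991 + 393126) + 630²) - 1*205620 = 1/(1/103135 + 396900) - 205620 = 1/(40934281501/103135) - 205620 = 103135/40934281501 - 205620 = -8416906962132485/40934281501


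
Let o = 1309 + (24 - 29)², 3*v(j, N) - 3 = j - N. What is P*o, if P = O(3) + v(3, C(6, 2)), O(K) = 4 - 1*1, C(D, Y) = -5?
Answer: 26680/3 ≈ 8893.3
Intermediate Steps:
v(j, N) = 1 - N/3 + j/3 (v(j, N) = 1 + (j - N)/3 = 1 + (-N/3 + j/3) = 1 - N/3 + j/3)
o = 1334 (o = 1309 + (-5)² = 1309 + 25 = 1334)
O(K) = 3 (O(K) = 4 - 1 = 3)
P = 20/3 (P = 3 + (1 - ⅓*(-5) + (⅓)*3) = 3 + (1 + 5/3 + 1) = 3 + 11/3 = 20/3 ≈ 6.6667)
P*o = (20/3)*1334 = 26680/3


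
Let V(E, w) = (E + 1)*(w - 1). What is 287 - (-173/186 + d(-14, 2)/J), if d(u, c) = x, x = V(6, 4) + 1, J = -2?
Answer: 55601/186 ≈ 298.93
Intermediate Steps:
V(E, w) = (1 + E)*(-1 + w)
x = 22 (x = (-1 + 4 - 1*6 + 6*4) + 1 = (-1 + 4 - 6 + 24) + 1 = 21 + 1 = 22)
d(u, c) = 22
287 - (-173/186 + d(-14, 2)/J) = 287 - (-173/186 + 22/(-2)) = 287 - (-173*1/186 + 22*(-1/2)) = 287 - (-173/186 - 11) = 287 - 1*(-2219/186) = 287 + 2219/186 = 55601/186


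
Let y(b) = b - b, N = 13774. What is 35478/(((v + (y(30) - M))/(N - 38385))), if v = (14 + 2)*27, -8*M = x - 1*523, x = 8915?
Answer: -873149058/1481 ≈ -5.8957e+5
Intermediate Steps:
y(b) = 0
M = -1049 (M = -(8915 - 1*523)/8 = -(8915 - 523)/8 = -1/8*8392 = -1049)
v = 432 (v = 16*27 = 432)
35478/(((v + (y(30) - M))/(N - 38385))) = 35478/(((432 + (0 - 1*(-1049)))/(13774 - 38385))) = 35478/(((432 + (0 + 1049))/(-24611))) = 35478/(((432 + 1049)*(-1/24611))) = 35478/((1481*(-1/24611))) = 35478/(-1481/24611) = 35478*(-24611/1481) = -873149058/1481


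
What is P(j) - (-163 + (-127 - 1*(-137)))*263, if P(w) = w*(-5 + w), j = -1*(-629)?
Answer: 432735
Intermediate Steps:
j = 629
P(j) - (-163 + (-127 - 1*(-137)))*263 = 629*(-5 + 629) - (-163 + (-127 - 1*(-137)))*263 = 629*624 - (-163 + (-127 + 137))*263 = 392496 - (-163 + 10)*263 = 392496 - (-153)*263 = 392496 - 1*(-40239) = 392496 + 40239 = 432735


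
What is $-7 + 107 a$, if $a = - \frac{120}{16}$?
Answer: $- \frac{1619}{2} \approx -809.5$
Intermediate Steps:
$a = - \frac{15}{2}$ ($a = \left(-120\right) \frac{1}{16} = - \frac{15}{2} \approx -7.5$)
$-7 + 107 a = -7 + 107 \left(- \frac{15}{2}\right) = -7 - \frac{1605}{2} = - \frac{1619}{2}$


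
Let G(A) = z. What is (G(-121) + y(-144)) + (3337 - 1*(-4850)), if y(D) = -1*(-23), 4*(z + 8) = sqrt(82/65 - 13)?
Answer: 8202 + I*sqrt(49595)/260 ≈ 8202.0 + 0.85654*I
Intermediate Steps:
z = -8 + I*sqrt(49595)/260 (z = -8 + sqrt(82/65 - 13)/4 = -8 + sqrt(-763/65)/4 = -8 + (I*sqrt(49595)/65)/4 = -8 + I*sqrt(49595)/260 ≈ -8.0 + 0.85654*I)
G(A) = -8 + I*sqrt(49595)/260
y(D) = 23
(G(-121) + y(-144)) + (3337 - 1*(-4850)) = ((-8 + I*sqrt(49595)/260) + 23) + (3337 - 1*(-4850)) = (15 + I*sqrt(49595)/260) + (3337 + 4850) = (15 + I*sqrt(49595)/260) + 8187 = 8202 + I*sqrt(49595)/260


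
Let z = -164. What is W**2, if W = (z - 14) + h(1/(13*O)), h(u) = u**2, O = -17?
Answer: 75580367527809/2385443281 ≈ 31684.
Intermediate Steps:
W = -8693697/48841 (W = (-164 - 14) + (1/(13*(-17)))**2 = -178 + ((1/13)*(-1/17))**2 = -178 + (-1/221)**2 = -178 + 1/48841 = -8693697/48841 ≈ -178.00)
W**2 = (-8693697/48841)**2 = 75580367527809/2385443281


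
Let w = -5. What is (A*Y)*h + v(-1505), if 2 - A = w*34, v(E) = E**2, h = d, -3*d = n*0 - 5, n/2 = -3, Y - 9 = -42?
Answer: 2255565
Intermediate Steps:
Y = -33 (Y = 9 - 42 = -33)
n = -6 (n = 2*(-3) = -6)
d = 5/3 (d = -(-6*0 - 5)/3 = -(0 - 5)/3 = -1/3*(-5) = 5/3 ≈ 1.6667)
h = 5/3 ≈ 1.6667
A = 172 (A = 2 - (-5)*34 = 2 - 1*(-170) = 2 + 170 = 172)
(A*Y)*h + v(-1505) = (172*(-33))*(5/3) + (-1505)**2 = -5676*5/3 + 2265025 = -9460 + 2265025 = 2255565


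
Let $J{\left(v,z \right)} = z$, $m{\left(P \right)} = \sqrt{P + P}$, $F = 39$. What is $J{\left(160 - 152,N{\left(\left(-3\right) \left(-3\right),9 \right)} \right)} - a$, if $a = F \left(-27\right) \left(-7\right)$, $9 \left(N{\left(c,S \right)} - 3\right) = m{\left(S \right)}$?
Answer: $-7368 + \frac{\sqrt{2}}{3} \approx -7367.5$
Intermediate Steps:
$m{\left(P \right)} = \sqrt{2} \sqrt{P}$ ($m{\left(P \right)} = \sqrt{2 P} = \sqrt{2} \sqrt{P}$)
$N{\left(c,S \right)} = 3 + \frac{\sqrt{2} \sqrt{S}}{9}$
$a = 7371$ ($a = 39 \left(-27\right) \left(-7\right) = \left(-1053\right) \left(-7\right) = 7371$)
$J{\left(160 - 152,N{\left(\left(-3\right) \left(-3\right),9 \right)} \right)} - a = \left(3 + \frac{\sqrt{2} \sqrt{9}}{9}\right) - 7371 = \left(3 + \frac{1}{9} \sqrt{2} \cdot 3\right) - 7371 = \left(3 + \frac{\sqrt{2}}{3}\right) - 7371 = -7368 + \frac{\sqrt{2}}{3}$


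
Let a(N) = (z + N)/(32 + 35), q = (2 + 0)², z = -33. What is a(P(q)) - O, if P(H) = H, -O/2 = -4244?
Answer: -568725/67 ≈ -8488.4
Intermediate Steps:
O = 8488 (O = -2*(-4244) = 8488)
q = 4 (q = 2² = 4)
a(N) = -33/67 + N/67 (a(N) = (-33 + N)/(32 + 35) = (-33 + N)/67 = (-33 + N)*(1/67) = -33/67 + N/67)
a(P(q)) - O = (-33/67 + (1/67)*4) - 1*8488 = (-33/67 + 4/67) - 8488 = -29/67 - 8488 = -568725/67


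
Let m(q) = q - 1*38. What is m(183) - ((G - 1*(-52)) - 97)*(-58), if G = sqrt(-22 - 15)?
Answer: -2465 + 58*I*sqrt(37) ≈ -2465.0 + 352.8*I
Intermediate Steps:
G = I*sqrt(37) (G = sqrt(-37) = I*sqrt(37) ≈ 6.0828*I)
m(q) = -38 + q (m(q) = q - 38 = -38 + q)
m(183) - ((G - 1*(-52)) - 97)*(-58) = (-38 + 183) - ((I*sqrt(37) - 1*(-52)) - 97)*(-58) = 145 - ((I*sqrt(37) + 52) - 97)*(-58) = 145 - ((52 + I*sqrt(37)) - 97)*(-58) = 145 - (-45 + I*sqrt(37))*(-58) = 145 - (2610 - 58*I*sqrt(37)) = 145 + (-2610 + 58*I*sqrt(37)) = -2465 + 58*I*sqrt(37)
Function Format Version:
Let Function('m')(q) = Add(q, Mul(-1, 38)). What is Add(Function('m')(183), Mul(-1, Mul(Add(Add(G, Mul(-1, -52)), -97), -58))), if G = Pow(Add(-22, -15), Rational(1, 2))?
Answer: Add(-2465, Mul(58, I, Pow(37, Rational(1, 2)))) ≈ Add(-2465.0, Mul(352.80, I))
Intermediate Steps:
G = Mul(I, Pow(37, Rational(1, 2))) (G = Pow(-37, Rational(1, 2)) = Mul(I, Pow(37, Rational(1, 2))) ≈ Mul(6.0828, I))
Function('m')(q) = Add(-38, q) (Function('m')(q) = Add(q, -38) = Add(-38, q))
Add(Function('m')(183), Mul(-1, Mul(Add(Add(G, Mul(-1, -52)), -97), -58))) = Add(Add(-38, 183), Mul(-1, Mul(Add(Add(Mul(I, Pow(37, Rational(1, 2))), Mul(-1, -52)), -97), -58))) = Add(145, Mul(-1, Mul(Add(Add(Mul(I, Pow(37, Rational(1, 2))), 52), -97), -58))) = Add(145, Mul(-1, Mul(Add(Add(52, Mul(I, Pow(37, Rational(1, 2)))), -97), -58))) = Add(145, Mul(-1, Mul(Add(-45, Mul(I, Pow(37, Rational(1, 2)))), -58))) = Add(145, Mul(-1, Add(2610, Mul(-58, I, Pow(37, Rational(1, 2)))))) = Add(145, Add(-2610, Mul(58, I, Pow(37, Rational(1, 2))))) = Add(-2465, Mul(58, I, Pow(37, Rational(1, 2))))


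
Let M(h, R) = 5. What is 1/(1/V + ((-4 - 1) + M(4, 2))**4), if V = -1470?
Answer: -1470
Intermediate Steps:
1/(1/V + ((-4 - 1) + M(4, 2))**4) = 1/(1/(-1470) + ((-4 - 1) + 5)**4) = 1/(-1/1470 + (-5 + 5)**4) = 1/(-1/1470 + 0**4) = 1/(-1/1470 + 0) = 1/(-1/1470) = -1470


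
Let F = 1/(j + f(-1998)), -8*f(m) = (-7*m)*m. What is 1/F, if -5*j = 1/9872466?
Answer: 86211395729077/24681165 ≈ 3.4930e+6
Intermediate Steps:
f(m) = 7*m²/8 (f(m) = -(-7*m)*m/8 = -(-7)*m²/8 = 7*m²/8)
j = -1/49362330 (j = -⅕/9872466 = -⅕*1/9872466 = -1/49362330 ≈ -2.0258e-8)
F = 24681165/86211395729077 (F = 1/(-1/49362330 + (7/8)*(-1998)²) = 1/(-1/49362330 + (7/8)*3992004) = 1/(-1/49362330 + 6986007/2) = 1/(86211395729077/24681165) = 24681165/86211395729077 ≈ 2.8629e-7)
1/F = 1/(24681165/86211395729077) = 86211395729077/24681165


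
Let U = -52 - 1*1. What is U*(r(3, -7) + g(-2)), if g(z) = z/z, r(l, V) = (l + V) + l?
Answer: 0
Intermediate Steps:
r(l, V) = V + 2*l (r(l, V) = (V + l) + l = V + 2*l)
g(z) = 1
U = -53 (U = -52 - 1 = -53)
U*(r(3, -7) + g(-2)) = -53*((-7 + 2*3) + 1) = -53*((-7 + 6) + 1) = -53*(-1 + 1) = -53*0 = 0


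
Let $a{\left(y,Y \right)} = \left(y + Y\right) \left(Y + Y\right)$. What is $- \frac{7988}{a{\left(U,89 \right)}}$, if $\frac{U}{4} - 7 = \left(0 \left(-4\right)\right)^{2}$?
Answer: $- \frac{3994}{10413} \approx -0.38356$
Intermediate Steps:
$U = 28$ ($U = 28 + 4 \left(0 \left(-4\right)\right)^{2} = 28 + 4 \cdot 0^{2} = 28 + 4 \cdot 0 = 28 + 0 = 28$)
$a{\left(y,Y \right)} = 2 Y \left(Y + y\right)$ ($a{\left(y,Y \right)} = \left(Y + y\right) 2 Y = 2 Y \left(Y + y\right)$)
$- \frac{7988}{a{\left(U,89 \right)}} = - \frac{7988}{2 \cdot 89 \left(89 + 28\right)} = - \frac{7988}{2 \cdot 89 \cdot 117} = - \frac{7988}{20826} = \left(-7988\right) \frac{1}{20826} = - \frac{3994}{10413}$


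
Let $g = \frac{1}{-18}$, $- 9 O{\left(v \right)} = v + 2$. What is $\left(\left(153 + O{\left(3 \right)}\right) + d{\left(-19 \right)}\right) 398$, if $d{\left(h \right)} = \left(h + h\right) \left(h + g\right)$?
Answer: $\frac{3139822}{9} \approx 3.4887 \cdot 10^{5}$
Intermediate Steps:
$O{\left(v \right)} = - \frac{2}{9} - \frac{v}{9}$ ($O{\left(v \right)} = - \frac{v + 2}{9} = - \frac{2 + v}{9} = - \frac{2}{9} - \frac{v}{9}$)
$g = - \frac{1}{18} \approx -0.055556$
$d{\left(h \right)} = 2 h \left(- \frac{1}{18} + h\right)$ ($d{\left(h \right)} = \left(h + h\right) \left(h - \frac{1}{18}\right) = 2 h \left(- \frac{1}{18} + h\right)$)
$\left(\left(153 + O{\left(3 \right)}\right) + d{\left(-19 \right)}\right) 398 = \left(\left(153 - \frac{5}{9}\right) + \frac{1}{9} \left(-19\right) \left(-1 + 18 \left(-19\right)\right)\right) 398 = \left(\left(153 - \frac{5}{9}\right) + \frac{1}{9} \left(-19\right) \left(-1 - 342\right)\right) 398 = \left(\left(153 - \frac{5}{9}\right) + \frac{1}{9} \left(-19\right) \left(-343\right)\right) 398 = \left(\frac{1372}{9} + \frac{6517}{9}\right) 398 = \frac{7889}{9} \cdot 398 = \frac{3139822}{9}$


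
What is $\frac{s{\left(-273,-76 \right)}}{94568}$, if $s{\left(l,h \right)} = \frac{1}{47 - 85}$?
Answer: $- \frac{1}{3593584} \approx -2.7827 \cdot 10^{-7}$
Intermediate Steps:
$s{\left(l,h \right)} = - \frac{1}{38}$ ($s{\left(l,h \right)} = \frac{1}{-38} = - \frac{1}{38}$)
$\frac{s{\left(-273,-76 \right)}}{94568} = - \frac{1}{38 \cdot 94568} = \left(- \frac{1}{38}\right) \frac{1}{94568} = - \frac{1}{3593584}$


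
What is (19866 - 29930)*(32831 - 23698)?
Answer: -91914512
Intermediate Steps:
(19866 - 29930)*(32831 - 23698) = -10064*9133 = -91914512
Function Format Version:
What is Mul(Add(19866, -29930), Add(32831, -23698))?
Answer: -91914512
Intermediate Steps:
Mul(Add(19866, -29930), Add(32831, -23698)) = Mul(-10064, 9133) = -91914512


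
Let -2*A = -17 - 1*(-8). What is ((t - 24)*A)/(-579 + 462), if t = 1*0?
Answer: 12/13 ≈ 0.92308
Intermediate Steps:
A = 9/2 (A = -(-17 - 1*(-8))/2 = -(-17 + 8)/2 = -½*(-9) = 9/2 ≈ 4.5000)
t = 0
((t - 24)*A)/(-579 + 462) = ((0 - 24)*(9/2))/(-579 + 462) = (-24*9/2)/(-117) = -1/117*(-108) = 12/13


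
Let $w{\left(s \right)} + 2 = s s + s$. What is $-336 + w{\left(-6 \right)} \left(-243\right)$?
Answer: $-7140$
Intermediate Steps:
$w{\left(s \right)} = -2 + s + s^{2}$ ($w{\left(s \right)} = -2 + \left(s s + s\right) = -2 + \left(s^{2} + s\right) = -2 + \left(s + s^{2}\right) = -2 + s + s^{2}$)
$-336 + w{\left(-6 \right)} \left(-243\right) = -336 + \left(-2 - 6 + \left(-6\right)^{2}\right) \left(-243\right) = -336 + \left(-2 - 6 + 36\right) \left(-243\right) = -336 + 28 \left(-243\right) = -336 - 6804 = -7140$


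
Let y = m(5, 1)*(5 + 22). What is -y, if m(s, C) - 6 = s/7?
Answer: -1269/7 ≈ -181.29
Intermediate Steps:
m(s, C) = 6 + s/7
y = 1269/7 (y = (6 + (⅐)*5)*(5 + 22) = (6 + 5/7)*27 = (47/7)*27 = 1269/7 ≈ 181.29)
-y = -1*1269/7 = -1269/7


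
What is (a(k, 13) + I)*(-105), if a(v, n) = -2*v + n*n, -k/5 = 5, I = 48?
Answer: -28035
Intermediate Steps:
k = -25 (k = -5*5 = -25)
a(v, n) = n² - 2*v (a(v, n) = -2*v + n² = n² - 2*v)
(a(k, 13) + I)*(-105) = ((13² - 2*(-25)) + 48)*(-105) = ((169 + 50) + 48)*(-105) = (219 + 48)*(-105) = 267*(-105) = -28035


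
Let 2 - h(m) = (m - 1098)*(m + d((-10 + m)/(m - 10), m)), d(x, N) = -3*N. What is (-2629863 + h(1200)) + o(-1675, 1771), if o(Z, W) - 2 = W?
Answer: -2383288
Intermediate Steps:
o(Z, W) = 2 + W
h(m) = 2 + 2*m*(-1098 + m) (h(m) = 2 - (m - 1098)*(m - 3*m) = 2 - (-1098 + m)*(-2*m) = 2 - (-2)*m*(-1098 + m) = 2 + 2*m*(-1098 + m))
(-2629863 + h(1200)) + o(-1675, 1771) = (-2629863 + (2 - 2196*1200 + 2*1200²)) + (2 + 1771) = (-2629863 + (2 - 2635200 + 2*1440000)) + 1773 = (-2629863 + (2 - 2635200 + 2880000)) + 1773 = (-2629863 + 244802) + 1773 = -2385061 + 1773 = -2383288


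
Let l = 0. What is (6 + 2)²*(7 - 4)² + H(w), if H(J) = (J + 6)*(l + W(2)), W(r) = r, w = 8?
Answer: 604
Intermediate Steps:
H(J) = 12 + 2*J (H(J) = (J + 6)*(0 + 2) = (6 + J)*2 = 12 + 2*J)
(6 + 2)²*(7 - 4)² + H(w) = (6 + 2)²*(7 - 4)² + (12 + 2*8) = 8²*3² + (12 + 16) = 64*9 + 28 = 576 + 28 = 604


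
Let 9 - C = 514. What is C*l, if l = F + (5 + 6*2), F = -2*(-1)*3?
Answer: -11615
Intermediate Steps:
C = -505 (C = 9 - 1*514 = 9 - 514 = -505)
F = 6 (F = 2*3 = 6)
l = 23 (l = 6 + (5 + 6*2) = 6 + (5 + 12) = 6 + 17 = 23)
C*l = -505*23 = -11615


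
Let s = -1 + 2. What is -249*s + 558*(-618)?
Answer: -345093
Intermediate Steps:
s = 1
-249*s + 558*(-618) = -249*1 + 558*(-618) = -249 - 344844 = -345093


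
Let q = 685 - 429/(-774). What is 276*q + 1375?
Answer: 8195283/43 ≈ 1.9059e+5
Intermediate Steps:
q = 176873/258 (q = 685 - 429*(-1)/774 = 685 - 1*(-143/258) = 685 + 143/258 = 176873/258 ≈ 685.55)
276*q + 1375 = 276*(176873/258) + 1375 = 8136158/43 + 1375 = 8195283/43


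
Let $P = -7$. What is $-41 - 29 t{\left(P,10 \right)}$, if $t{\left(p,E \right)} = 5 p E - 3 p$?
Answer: $9500$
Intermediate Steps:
$t{\left(p,E \right)} = - 3 p + 5 E p$ ($t{\left(p,E \right)} = 5 E p - 3 p = - 3 p + 5 E p$)
$-41 - 29 t{\left(P,10 \right)} = -41 - 29 \left(- 7 \left(-3 + 5 \cdot 10\right)\right) = -41 - 29 \left(- 7 \left(-3 + 50\right)\right) = -41 - 29 \left(\left(-7\right) 47\right) = -41 - -9541 = -41 + 9541 = 9500$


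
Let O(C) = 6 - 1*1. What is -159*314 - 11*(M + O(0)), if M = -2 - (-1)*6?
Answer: -50025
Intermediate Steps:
M = 4 (M = -2 - 1*(-6) = -2 + 6 = 4)
O(C) = 5 (O(C) = 6 - 1 = 5)
-159*314 - 11*(M + O(0)) = -159*314 - 11*(4 + 5) = -49926 - 11*9 = -49926 - 99 = -50025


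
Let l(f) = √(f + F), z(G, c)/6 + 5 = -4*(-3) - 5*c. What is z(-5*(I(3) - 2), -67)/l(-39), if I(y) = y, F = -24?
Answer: -684*I*√7/7 ≈ -258.53*I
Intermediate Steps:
z(G, c) = 42 - 30*c (z(G, c) = -30 + 6*(-4*(-3) - 5*c) = -30 + 6*(12 - 5*c) = -30 + (72 - 30*c) = 42 - 30*c)
l(f) = √(-24 + f) (l(f) = √(f - 24) = √(-24 + f))
z(-5*(I(3) - 2), -67)/l(-39) = (42 - 30*(-67))/(√(-24 - 39)) = (42 + 2010)/(√(-63)) = 2052/((3*I*√7)) = 2052*(-I*√7/21) = -684*I*√7/7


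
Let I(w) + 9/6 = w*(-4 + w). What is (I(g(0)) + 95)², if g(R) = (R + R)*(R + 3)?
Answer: 34969/4 ≈ 8742.3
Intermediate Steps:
g(R) = 2*R*(3 + R) (g(R) = (2*R)*(3 + R) = 2*R*(3 + R))
I(w) = -3/2 + w*(-4 + w)
(I(g(0)) + 95)² = ((-3/2 + (2*0*(3 + 0))² - 8*0*(3 + 0)) + 95)² = ((-3/2 + (2*0*3)² - 8*0*3) + 95)² = ((-3/2 + 0² - 4*0) + 95)² = ((-3/2 + 0 + 0) + 95)² = (-3/2 + 95)² = (187/2)² = 34969/4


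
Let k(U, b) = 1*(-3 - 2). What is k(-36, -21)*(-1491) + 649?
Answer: 8104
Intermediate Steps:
k(U, b) = -5 (k(U, b) = 1*(-5) = -5)
k(-36, -21)*(-1491) + 649 = -5*(-1491) + 649 = 7455 + 649 = 8104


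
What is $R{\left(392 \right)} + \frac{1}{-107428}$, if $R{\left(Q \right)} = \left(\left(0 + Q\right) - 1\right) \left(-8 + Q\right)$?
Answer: $\frac{16129669631}{107428} \approx 1.5014 \cdot 10^{5}$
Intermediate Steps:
$R{\left(Q \right)} = \left(-1 + Q\right) \left(-8 + Q\right)$ ($R{\left(Q \right)} = \left(Q - 1\right) \left(-8 + Q\right) = \left(-1 + Q\right) \left(-8 + Q\right)$)
$R{\left(392 \right)} + \frac{1}{-107428} = \left(8 + 392^{2} - 3528\right) + \frac{1}{-107428} = \left(8 + 153664 - 3528\right) - \frac{1}{107428} = 150144 - \frac{1}{107428} = \frac{16129669631}{107428}$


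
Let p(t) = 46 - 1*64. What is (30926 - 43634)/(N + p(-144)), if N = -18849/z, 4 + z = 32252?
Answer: 136602528/199771 ≈ 683.80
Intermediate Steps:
z = 32248 (z = -4 + 32252 = 32248)
p(t) = -18 (p(t) = 46 - 64 = -18)
N = -18849/32248 ≈ -0.58450
(30926 - 43634)/(N + p(-144)) = (30926 - 43634)/(-18849/32248 - 18) = -12708/(-599313/32248) = -12708*(-32248/599313) = 136602528/199771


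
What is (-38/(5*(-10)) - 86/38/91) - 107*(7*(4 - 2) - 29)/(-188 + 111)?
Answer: -9561339/475475 ≈ -20.109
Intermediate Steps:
(-38/(5*(-10)) - 86/38/91) - 107*(7*(4 - 2) - 29)/(-188 + 111) = (-38/(-50) - 86*1/38*(1/91)) - 107*(7*2 - 29)/(-77) = (-38*(-1/50) - 43/19*1/91) - 107*(14 - 29)*(-1)/77 = (19/25 - 43/1729) - (-1605)*(-1)/77 = 31776/43225 - 107*15/77 = 31776/43225 - 1605/77 = -9561339/475475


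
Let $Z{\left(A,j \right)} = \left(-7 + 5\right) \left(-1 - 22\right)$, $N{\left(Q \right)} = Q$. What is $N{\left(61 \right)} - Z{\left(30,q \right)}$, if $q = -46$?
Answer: $15$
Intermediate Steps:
$Z{\left(A,j \right)} = 46$ ($Z{\left(A,j \right)} = \left(-2\right) \left(-23\right) = 46$)
$N{\left(61 \right)} - Z{\left(30,q \right)} = 61 - 46 = 15$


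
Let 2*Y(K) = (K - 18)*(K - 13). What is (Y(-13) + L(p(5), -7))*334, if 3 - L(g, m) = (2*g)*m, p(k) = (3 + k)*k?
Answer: 322644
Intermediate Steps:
p(k) = k*(3 + k)
Y(K) = (-18 + K)*(-13 + K)/2 (Y(K) = ((K - 18)*(K - 13))/2 = ((-18 + K)*(-13 + K))/2 = (-18 + K)*(-13 + K)/2)
L(g, m) = 3 - 2*g*m
(Y(-13) + L(p(5), -7))*334 = ((117 + (1/2)*(-13)**2 - 31/2*(-13)) + (3 - 2*5*(3 + 5)*(-7)))*334 = ((117 + (1/2)*169 + 403/2) + (3 - 2*5*8*(-7)))*334 = ((117 + 169/2 + 403/2) + (3 - 2*40*(-7)))*334 = (403 + (3 + 560))*334 = (403 + 563)*334 = 966*334 = 322644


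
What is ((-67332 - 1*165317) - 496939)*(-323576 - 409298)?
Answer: 534696075912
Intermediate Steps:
((-67332 - 1*165317) - 496939)*(-323576 - 409298) = ((-67332 - 165317) - 496939)*(-732874) = (-232649 - 496939)*(-732874) = -729588*(-732874) = 534696075912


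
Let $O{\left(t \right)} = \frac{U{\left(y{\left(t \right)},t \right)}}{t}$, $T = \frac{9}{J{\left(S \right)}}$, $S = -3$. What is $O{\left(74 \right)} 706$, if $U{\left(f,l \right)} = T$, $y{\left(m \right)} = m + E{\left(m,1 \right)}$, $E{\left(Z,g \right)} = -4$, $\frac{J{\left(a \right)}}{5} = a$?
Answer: $- \frac{1059}{185} \approx -5.7243$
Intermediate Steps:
$J{\left(a \right)} = 5 a$
$y{\left(m \right)} = -4 + m$ ($y{\left(m \right)} = m - 4 = -4 + m$)
$T = - \frac{3}{5}$ ($T = \frac{9}{5 \left(-3\right)} = \frac{9}{-15} = 9 \left(- \frac{1}{15}\right) = - \frac{3}{5} \approx -0.6$)
$U{\left(f,l \right)} = - \frac{3}{5}$
$O{\left(t \right)} = - \frac{3}{5 t}$
$O{\left(74 \right)} 706 = - \frac{3}{5 \cdot 74} \cdot 706 = \left(- \frac{3}{5}\right) \frac{1}{74} \cdot 706 = \left(- \frac{3}{370}\right) 706 = - \frac{1059}{185}$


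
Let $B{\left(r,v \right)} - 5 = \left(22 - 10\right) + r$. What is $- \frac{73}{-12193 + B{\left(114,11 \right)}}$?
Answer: $\frac{73}{12062} \approx 0.0060521$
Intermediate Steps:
$B{\left(r,v \right)} = 17 + r$ ($B{\left(r,v \right)} = 5 + \left(\left(22 - 10\right) + r\right) = 5 + \left(12 + r\right) = 17 + r$)
$- \frac{73}{-12193 + B{\left(114,11 \right)}} = - \frac{73}{-12193 + \left(17 + 114\right)} = - \frac{73}{-12193 + 131} = - \frac{73}{-12062} = \left(-73\right) \left(- \frac{1}{12062}\right) = \frac{73}{12062}$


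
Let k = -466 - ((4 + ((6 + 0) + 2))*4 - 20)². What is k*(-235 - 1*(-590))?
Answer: -443750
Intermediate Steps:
k = -1250 (k = -466 - ((4 + (6 + 2))*4 - 20)² = -466 - ((4 + 8)*4 - 20)² = -466 - (12*4 - 20)² = -466 - (48 - 20)² = -466 - 1*28² = -466 - 1*784 = -466 - 784 = -1250)
k*(-235 - 1*(-590)) = -1250*(-235 - 1*(-590)) = -1250*(-235 + 590) = -1250*355 = -443750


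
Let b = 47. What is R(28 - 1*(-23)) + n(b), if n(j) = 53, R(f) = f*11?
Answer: 614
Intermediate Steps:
R(f) = 11*f
R(28 - 1*(-23)) + n(b) = 11*(28 - 1*(-23)) + 53 = 11*(28 + 23) + 53 = 11*51 + 53 = 561 + 53 = 614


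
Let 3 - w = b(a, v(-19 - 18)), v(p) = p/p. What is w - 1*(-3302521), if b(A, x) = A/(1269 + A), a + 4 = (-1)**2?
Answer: 1393665129/422 ≈ 3.3025e+6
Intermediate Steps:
v(p) = 1
a = -3 (a = -4 + (-1)**2 = -4 + 1 = -3)
b(A, x) = A/(1269 + A)
w = 1267/422 (w = 3 - (-3)/(1269 - 3) = 3 - (-3)/1266 = 3 - 1*(-1/422) = 3 + 1/422 = 1267/422 ≈ 3.0024)
w - 1*(-3302521) = 1267/422 - 1*(-3302521) = 1267/422 + 3302521 = 1393665129/422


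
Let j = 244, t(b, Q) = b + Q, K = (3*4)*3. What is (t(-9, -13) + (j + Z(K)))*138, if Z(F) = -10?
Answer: 29256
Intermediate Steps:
K = 36 (K = 12*3 = 36)
t(b, Q) = Q + b
(t(-9, -13) + (j + Z(K)))*138 = ((-13 - 9) + (244 - 10))*138 = (-22 + 234)*138 = 212*138 = 29256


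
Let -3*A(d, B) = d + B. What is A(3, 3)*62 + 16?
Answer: -108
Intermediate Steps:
A(d, B) = -B/3 - d/3 (A(d, B) = -(d + B)/3 = -(B + d)/3 = -B/3 - d/3)
A(3, 3)*62 + 16 = (-⅓*3 - ⅓*3)*62 + 16 = (-1 - 1)*62 + 16 = -2*62 + 16 = -124 + 16 = -108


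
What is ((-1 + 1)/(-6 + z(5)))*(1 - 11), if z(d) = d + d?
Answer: 0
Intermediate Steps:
z(d) = 2*d
((-1 + 1)/(-6 + z(5)))*(1 - 11) = ((-1 + 1)/(-6 + 2*5))*(1 - 11) = (0/(-6 + 10))*(-10) = (0/4)*(-10) = (0*(¼))*(-10) = 0*(-10) = 0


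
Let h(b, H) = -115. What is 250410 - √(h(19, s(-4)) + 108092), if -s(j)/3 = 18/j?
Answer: 250410 - √107977 ≈ 2.5008e+5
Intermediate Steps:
s(j) = -54/j
250410 - √(h(19, s(-4)) + 108092) = 250410 - √(-115 + 108092) = 250410 - √107977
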